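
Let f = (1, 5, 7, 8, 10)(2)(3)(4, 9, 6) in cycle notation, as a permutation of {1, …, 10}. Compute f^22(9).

9 lies in the 3-cycle (4, 9, 6).
On a 3-cycle, f^3 is the identity, so f^22 = f^1 there (22 ≡ 1 mod 3).
Stepping 1 place around the cycle: 9 → 6.

6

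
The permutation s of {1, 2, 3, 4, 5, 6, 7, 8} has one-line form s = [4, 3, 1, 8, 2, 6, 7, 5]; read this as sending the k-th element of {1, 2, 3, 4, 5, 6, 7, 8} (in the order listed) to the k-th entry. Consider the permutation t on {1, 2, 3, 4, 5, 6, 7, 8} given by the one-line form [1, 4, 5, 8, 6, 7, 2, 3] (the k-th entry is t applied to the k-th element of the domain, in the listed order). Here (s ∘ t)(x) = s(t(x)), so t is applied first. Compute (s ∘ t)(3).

(s ∘ t)(3) = s(t(3)). t(3) = 5, then s(5) = 2. So (s ∘ t)(3) = 2.

2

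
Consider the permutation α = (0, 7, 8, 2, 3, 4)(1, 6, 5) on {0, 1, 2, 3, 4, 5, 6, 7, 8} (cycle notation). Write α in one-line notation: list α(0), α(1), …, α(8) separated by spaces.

Reading each image from the cycles: 0→7, 1→6, 2→3, 3→4, 4→0, 5→1, 6→5, 7→8, 8→2.
So the one-line form is 7 6 3 4 0 1 5 8 2.

7 6 3 4 0 1 5 8 2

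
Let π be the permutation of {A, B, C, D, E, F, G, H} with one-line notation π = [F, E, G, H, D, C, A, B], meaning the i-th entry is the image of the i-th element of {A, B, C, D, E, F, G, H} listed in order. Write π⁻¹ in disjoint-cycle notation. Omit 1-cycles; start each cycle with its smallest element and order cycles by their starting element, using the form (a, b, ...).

(A, G, C, F)(B, H, D, E)

The cycle decomposition of π is (A, F, C, G)(B, E, D, H).
Reversing each cycle (and rotating so the smallest element leads) gives π⁻¹ = (A, G, C, F)(B, H, D, E).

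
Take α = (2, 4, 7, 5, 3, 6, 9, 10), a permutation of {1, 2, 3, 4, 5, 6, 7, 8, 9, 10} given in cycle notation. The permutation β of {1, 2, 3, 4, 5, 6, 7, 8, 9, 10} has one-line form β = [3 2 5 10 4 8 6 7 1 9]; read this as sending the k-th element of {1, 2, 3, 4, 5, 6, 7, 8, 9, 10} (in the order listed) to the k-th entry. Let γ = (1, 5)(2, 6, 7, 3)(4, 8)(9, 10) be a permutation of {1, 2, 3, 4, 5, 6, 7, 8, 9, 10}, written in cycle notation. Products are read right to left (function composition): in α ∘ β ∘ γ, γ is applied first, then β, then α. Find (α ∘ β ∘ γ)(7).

3

Chase 7: γ(7) = 3; β(3) = 5; α(5) = 3. Hence (α ∘ β ∘ γ)(7) = 3.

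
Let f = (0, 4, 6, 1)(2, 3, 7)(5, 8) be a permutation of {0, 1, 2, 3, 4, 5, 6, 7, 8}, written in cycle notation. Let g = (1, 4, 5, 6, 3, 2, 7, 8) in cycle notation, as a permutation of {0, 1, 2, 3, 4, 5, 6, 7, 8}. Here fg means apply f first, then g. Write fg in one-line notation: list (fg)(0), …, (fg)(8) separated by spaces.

5 0 2 8 3 1 4 7 6

Chase each element through f then g: 0 → 4 → 5; 1 → 0 → 0; 2 → 3 → 2; 3 → 7 → 8; 4 → 6 → 3; 5 → 8 → 1; 6 → 1 → 4; 7 → 2 → 7; 8 → 5 → 6.
So fg in one-line form is 5 0 2 8 3 1 4 7 6.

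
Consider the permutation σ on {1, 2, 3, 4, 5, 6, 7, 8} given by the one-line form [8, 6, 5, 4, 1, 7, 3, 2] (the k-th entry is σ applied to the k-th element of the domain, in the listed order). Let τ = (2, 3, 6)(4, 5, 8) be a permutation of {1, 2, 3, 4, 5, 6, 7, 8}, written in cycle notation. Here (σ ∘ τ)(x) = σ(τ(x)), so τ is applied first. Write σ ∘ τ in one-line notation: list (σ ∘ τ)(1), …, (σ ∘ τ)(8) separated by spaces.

8 5 7 1 2 6 3 4

(σ ∘ τ)(x) = σ(τ(x)). Computing each image: σ(τ(1)) = σ(1) = 8, σ(τ(2)) = σ(3) = 5, σ(τ(3)) = σ(6) = 7, σ(τ(4)) = σ(5) = 1, σ(τ(5)) = σ(8) = 2, σ(τ(6)) = σ(2) = 6, σ(τ(7)) = σ(7) = 3, σ(τ(8)) = σ(4) = 4.
Hence σ ∘ τ = [8 5 7 1 2 6 3 4].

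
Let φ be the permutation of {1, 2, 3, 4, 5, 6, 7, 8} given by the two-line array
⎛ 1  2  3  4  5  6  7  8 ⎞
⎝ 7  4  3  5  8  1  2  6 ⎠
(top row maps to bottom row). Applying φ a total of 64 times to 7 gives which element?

Tracing 7 → 2 → … returns to 7 after 7 steps, so 7 lies in a 7-cycle (1 7 2 4 5 8 6).
On a 7-cycle, φ^7 is the identity, so φ^64 = φ^1 there (64 ≡ 1 mod 7).
Stepping 1 place around the cycle: 7 → 2.

2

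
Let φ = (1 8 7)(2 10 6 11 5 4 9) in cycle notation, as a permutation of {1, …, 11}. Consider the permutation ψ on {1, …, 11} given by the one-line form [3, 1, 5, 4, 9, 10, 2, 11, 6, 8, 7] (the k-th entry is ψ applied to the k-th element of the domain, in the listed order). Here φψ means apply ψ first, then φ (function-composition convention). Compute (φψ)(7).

(φψ)(7) = φ(ψ(7)). ψ(7) = 2, then φ(2) = 10. So (φψ)(7) = 10.

10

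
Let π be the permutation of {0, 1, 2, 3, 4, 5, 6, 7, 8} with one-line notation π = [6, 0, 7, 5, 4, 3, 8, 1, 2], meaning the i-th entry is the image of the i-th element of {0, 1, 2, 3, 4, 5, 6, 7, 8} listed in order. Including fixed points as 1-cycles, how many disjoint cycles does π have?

3

The cycle decomposition is (0 6 8 2 7 1)(3 5)(4), which has 3 cycles (counting 1-cycles).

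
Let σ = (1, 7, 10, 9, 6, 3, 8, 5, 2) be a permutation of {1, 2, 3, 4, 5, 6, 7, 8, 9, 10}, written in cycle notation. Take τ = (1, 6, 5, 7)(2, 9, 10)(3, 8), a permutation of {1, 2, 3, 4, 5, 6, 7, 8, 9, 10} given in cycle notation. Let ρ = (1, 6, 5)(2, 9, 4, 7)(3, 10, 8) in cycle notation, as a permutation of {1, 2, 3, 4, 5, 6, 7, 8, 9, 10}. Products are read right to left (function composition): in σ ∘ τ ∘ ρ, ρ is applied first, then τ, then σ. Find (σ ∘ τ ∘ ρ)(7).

Chase 7: ρ(7) = 2; τ(2) = 9; σ(9) = 6. Hence (σ ∘ τ ∘ ρ)(7) = 6.

6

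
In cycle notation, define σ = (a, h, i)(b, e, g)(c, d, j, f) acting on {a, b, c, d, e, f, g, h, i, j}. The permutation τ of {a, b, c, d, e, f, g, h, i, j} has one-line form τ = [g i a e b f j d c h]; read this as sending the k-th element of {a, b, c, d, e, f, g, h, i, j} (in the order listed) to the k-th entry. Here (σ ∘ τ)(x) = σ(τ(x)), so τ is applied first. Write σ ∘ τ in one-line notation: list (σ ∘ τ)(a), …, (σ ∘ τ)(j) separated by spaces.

For each element, apply τ then σ: a → g → b; b → i → a; c → a → h; d → e → g; e → b → e; f → f → c; g → j → f; h → d → j; i → c → d; j → h → i.
So σ ∘ τ in one-line form is b a h g e c f j d i.

b a h g e c f j d i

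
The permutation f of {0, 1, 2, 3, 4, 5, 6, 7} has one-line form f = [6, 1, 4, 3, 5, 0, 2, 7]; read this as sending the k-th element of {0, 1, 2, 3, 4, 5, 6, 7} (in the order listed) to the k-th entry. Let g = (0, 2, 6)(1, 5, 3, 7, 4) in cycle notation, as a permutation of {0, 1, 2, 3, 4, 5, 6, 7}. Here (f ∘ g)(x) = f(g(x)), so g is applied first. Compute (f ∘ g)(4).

g(4) = 1, then f(1) = 1; composing gives (f ∘ g)(4) = 1.

1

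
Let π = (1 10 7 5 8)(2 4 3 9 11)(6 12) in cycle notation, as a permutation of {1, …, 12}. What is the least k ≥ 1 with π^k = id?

10

The disjoint cycles have lengths 5, 5, 2.
The order is lcm(5, 5, 2) = 10.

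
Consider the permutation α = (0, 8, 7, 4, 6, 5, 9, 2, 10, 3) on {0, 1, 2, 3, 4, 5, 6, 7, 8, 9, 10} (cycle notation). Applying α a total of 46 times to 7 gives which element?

7 lies in the 10-cycle (0, 8, 7, 4, 6, 5, 9, 2, 10, 3).
On a 10-cycle, α^10 is the identity, so α^46 = α^6 there (46 ≡ 6 mod 10).
Advancing 6 steps from 7: 7 → 4 → 6 → 5 → 9 → 2 → 10.

10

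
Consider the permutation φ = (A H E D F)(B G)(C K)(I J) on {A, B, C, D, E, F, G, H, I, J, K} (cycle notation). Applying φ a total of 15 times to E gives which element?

E

E lies in the 5-cycle (A H E D F).
On a 5-cycle, φ^5 is the identity, so φ^15 = φ^0 there (15 ≡ 0 mod 5).
So φ^15(E) = E.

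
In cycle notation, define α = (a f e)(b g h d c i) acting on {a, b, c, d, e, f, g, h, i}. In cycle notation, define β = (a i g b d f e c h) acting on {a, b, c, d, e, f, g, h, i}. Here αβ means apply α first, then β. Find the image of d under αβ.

α(d) = c, then β(c) = h; composing gives (αβ)(d) = h.

h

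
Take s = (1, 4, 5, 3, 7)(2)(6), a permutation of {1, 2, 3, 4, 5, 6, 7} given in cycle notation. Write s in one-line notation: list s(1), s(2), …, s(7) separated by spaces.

4 2 7 5 3 6 1

Each element maps to the next entry in its cycle (wrapping to the front): 1→4, 2→2, 3→7, 4→5, 5→3, 6→6, 7→1.
So the one-line form is 4 2 7 5 3 6 1.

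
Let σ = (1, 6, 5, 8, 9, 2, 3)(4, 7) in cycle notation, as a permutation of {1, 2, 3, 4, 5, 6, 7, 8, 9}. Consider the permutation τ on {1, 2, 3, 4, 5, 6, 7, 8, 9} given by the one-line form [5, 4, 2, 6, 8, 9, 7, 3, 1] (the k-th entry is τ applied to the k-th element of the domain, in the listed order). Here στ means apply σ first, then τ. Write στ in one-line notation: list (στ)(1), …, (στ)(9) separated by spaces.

(στ)(x) = τ(σ(x)). Computing each image: τ(σ(1)) = τ(6) = 9, τ(σ(2)) = τ(3) = 2, τ(σ(3)) = τ(1) = 5, τ(σ(4)) = τ(7) = 7, τ(σ(5)) = τ(8) = 3, τ(σ(6)) = τ(5) = 8, τ(σ(7)) = τ(4) = 6, τ(σ(8)) = τ(9) = 1, τ(σ(9)) = τ(2) = 4.
Hence στ = [9 2 5 7 3 8 6 1 4].

9 2 5 7 3 8 6 1 4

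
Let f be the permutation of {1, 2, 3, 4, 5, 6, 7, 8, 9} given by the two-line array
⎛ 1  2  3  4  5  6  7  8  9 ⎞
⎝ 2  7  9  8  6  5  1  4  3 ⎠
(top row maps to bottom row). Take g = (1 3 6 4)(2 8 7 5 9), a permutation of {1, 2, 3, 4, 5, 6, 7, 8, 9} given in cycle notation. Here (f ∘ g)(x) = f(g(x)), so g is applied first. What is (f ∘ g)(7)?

6

(f ∘ g)(7) = f(g(7)). g(7) = 5, then f(5) = 6. So (f ∘ g)(7) = 6.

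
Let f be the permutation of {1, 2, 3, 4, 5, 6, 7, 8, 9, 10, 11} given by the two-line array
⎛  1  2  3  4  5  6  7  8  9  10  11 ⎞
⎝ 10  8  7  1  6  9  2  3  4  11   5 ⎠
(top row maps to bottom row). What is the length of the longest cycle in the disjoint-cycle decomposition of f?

Decomposing into disjoint cycles gives (1, 10, 11, 5, 6, 9, 4)(2, 8, 3, 7); the longest has length 7.

7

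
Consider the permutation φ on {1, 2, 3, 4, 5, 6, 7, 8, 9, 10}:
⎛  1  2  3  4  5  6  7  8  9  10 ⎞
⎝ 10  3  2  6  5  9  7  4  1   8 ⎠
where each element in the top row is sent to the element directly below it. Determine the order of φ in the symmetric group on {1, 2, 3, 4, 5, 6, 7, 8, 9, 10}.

Writing φ as disjoint cycles, the cycle lengths are 6, 2, 1, 1.
The order is lcm(6, 2) = 6.

6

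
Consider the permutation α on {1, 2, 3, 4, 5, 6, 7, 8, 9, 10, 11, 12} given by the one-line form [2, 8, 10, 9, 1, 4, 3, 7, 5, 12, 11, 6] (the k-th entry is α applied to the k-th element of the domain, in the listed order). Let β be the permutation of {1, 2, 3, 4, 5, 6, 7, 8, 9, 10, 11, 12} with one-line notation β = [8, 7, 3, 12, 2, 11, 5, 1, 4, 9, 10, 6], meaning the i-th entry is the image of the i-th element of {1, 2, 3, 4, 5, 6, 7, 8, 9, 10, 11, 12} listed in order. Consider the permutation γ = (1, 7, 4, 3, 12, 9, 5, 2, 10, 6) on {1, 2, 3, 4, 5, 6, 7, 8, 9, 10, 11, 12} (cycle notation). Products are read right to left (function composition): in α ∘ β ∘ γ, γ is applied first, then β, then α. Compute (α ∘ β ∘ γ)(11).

Chase 11: γ(11) = 11; β(11) = 10; α(10) = 12. Hence (α ∘ β ∘ γ)(11) = 12.

12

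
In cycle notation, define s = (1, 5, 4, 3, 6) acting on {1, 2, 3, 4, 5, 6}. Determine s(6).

In the cycle (1, 5, 4, 3, 6), 6 is followed by 1, so s(6) = 1.

1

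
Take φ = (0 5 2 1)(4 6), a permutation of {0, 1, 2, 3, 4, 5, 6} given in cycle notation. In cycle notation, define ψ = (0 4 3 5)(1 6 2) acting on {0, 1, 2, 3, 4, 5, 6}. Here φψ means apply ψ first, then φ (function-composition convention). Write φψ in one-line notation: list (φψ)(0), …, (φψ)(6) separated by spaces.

Chase each element through ψ then φ: 0 → 4 → 6; 1 → 6 → 4; 2 → 1 → 0; 3 → 5 → 2; 4 → 3 → 3; 5 → 0 → 5; 6 → 2 → 1.
Collecting the images, φψ = [6 4 0 2 3 5 1].

6 4 0 2 3 5 1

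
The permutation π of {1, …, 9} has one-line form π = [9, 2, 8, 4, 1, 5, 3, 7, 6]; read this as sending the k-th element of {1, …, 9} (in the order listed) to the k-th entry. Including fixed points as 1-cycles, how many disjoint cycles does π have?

4

The cycle decomposition is (1 9 6 5)(2)(3 8 7)(4), which has 4 cycles (counting 1-cycles).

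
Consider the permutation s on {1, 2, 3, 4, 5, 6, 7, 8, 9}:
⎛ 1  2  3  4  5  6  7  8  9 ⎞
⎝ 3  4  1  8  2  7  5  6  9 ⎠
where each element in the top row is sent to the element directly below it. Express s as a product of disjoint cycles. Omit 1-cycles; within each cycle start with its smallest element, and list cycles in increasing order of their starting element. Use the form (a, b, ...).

Start at 1 and follow images: 1 → 3 → 1, giving the cycle (1, 3).
Repeating from the next unused element and collecting all non-trivial cycles gives (1, 3)(2, 4, 8, 6, 7, 5).

(1, 3)(2, 4, 8, 6, 7, 5)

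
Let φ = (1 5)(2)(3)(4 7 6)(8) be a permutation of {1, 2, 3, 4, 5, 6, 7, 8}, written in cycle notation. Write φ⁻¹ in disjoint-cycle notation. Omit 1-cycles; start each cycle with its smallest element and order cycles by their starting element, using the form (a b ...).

Inverting a permutation written in cycle notation just reverses the order within every cycle.
After reversing and putting each cycle's least element first, φ⁻¹ = (1 5)(4 6 7).

(1 5)(4 6 7)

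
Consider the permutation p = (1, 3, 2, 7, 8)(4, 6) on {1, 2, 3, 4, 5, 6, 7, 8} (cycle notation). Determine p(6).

4

6 appears in (4, 6); the next entry (wrapping around) is 4.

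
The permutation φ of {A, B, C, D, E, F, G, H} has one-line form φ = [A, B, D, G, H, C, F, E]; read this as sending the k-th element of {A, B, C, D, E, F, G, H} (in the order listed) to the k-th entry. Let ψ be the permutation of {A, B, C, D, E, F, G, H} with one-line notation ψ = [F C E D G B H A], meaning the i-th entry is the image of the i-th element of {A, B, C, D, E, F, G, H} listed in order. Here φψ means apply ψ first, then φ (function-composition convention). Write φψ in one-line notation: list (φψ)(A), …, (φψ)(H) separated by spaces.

C D H G F B E A

Chase each element through ψ then φ: A → F → C; B → C → D; C → E → H; D → D → G; E → G → F; F → B → B; G → H → E; H → A → A.
So φψ in one-line form is C D H G F B E A.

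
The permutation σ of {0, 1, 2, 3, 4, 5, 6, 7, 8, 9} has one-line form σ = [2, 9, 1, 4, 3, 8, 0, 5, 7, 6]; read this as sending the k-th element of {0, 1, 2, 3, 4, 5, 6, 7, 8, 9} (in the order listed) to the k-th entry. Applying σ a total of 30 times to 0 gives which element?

0

Tracing 0 → 2 → … returns to 0 after 5 steps, so 0 lies in a 5-cycle (0, 2, 1, 9, 6).
On a 5-cycle, σ^5 is the identity, so σ^30 = σ^0 there (30 ≡ 0 mod 5).
So σ^30(0) = 0.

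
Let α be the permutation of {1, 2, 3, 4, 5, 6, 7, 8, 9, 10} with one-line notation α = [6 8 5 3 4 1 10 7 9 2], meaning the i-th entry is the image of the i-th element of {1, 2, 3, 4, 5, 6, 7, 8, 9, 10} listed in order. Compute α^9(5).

Tracing 5 → 4 → … returns to 5 after 3 steps, so 5 lies in a 3-cycle (3, 5, 4).
Powers repeat with period 3 on this cycle, and 9 mod 3 = 0, so α^9(5) = α^0(5).
So α^9(5) = 5.

5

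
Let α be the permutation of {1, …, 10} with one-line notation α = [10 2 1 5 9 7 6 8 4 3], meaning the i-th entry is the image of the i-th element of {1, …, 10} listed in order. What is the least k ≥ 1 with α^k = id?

6

The disjoint-cycle form of α has cycle lengths 3, 3, 2, 1, 1.
The order is lcm(3, 3, 2) = 6.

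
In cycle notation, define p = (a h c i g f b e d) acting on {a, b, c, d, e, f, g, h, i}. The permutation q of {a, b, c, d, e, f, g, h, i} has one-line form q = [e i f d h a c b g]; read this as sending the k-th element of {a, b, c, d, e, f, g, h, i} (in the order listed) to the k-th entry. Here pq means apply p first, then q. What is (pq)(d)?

e

(pq)(d) = q(p(d)). p(d) = a, then q(a) = e. So (pq)(d) = e.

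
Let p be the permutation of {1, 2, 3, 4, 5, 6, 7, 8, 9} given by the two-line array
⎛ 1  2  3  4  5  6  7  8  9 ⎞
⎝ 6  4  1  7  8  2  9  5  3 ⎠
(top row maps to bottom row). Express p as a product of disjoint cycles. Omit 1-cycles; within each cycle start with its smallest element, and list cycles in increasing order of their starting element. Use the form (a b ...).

(1 6 2 4 7 9 3)(5 8)

Iterating p from 1 gives 1 → 6 → 2 → 4 → 7 → 9 → 3 → 1; that is the 7-cycle (1 6 2 4 7 9 3).
Continuing from each remaining unvisited element yields (1 6 2 4 7 9 3)(5 8).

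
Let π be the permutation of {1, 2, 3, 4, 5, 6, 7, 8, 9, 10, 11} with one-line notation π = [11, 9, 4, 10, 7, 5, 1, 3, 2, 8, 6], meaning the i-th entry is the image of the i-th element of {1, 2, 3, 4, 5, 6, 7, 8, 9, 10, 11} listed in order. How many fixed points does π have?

0

No element satisfies π(x) = x, so there are 0 fixed points.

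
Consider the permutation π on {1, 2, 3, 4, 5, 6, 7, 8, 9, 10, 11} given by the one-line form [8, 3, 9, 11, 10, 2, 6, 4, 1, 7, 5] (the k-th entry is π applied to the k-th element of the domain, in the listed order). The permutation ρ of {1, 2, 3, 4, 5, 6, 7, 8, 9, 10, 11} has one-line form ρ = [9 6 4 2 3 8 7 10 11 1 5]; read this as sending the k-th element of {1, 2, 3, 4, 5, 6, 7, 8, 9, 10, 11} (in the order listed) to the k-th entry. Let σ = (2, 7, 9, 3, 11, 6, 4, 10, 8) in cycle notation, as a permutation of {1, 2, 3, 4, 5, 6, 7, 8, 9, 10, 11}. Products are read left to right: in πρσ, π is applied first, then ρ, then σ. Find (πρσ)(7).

2

(πρσ)(7) = σ(ρ(π(7))). π(7) = 6, then ρ(6) = 8, then σ(8) = 2, so the result is 2.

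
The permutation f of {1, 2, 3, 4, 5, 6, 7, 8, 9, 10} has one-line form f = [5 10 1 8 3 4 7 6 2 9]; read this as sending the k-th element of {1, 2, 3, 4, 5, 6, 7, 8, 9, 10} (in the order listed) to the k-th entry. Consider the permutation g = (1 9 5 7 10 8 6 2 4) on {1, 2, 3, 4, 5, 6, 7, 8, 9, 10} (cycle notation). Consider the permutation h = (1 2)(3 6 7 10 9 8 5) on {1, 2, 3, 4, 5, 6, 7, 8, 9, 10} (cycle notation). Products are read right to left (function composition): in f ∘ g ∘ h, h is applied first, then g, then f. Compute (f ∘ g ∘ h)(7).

Apply the permutations in order: h(7) = 10, then g(10) = 8, then f(8) = 6. So (f ∘ g ∘ h)(7) = 6.

6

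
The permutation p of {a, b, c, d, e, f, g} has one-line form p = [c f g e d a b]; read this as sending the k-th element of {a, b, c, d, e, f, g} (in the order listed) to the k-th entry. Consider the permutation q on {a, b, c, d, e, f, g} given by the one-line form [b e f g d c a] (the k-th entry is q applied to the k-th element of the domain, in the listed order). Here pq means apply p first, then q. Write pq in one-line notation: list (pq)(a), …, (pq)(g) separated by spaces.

(pq)(x) = q(p(x)). Computing each image: q(p(a)) = q(c) = f, q(p(b)) = q(f) = c, q(p(c)) = q(g) = a, q(p(d)) = q(e) = d, q(p(e)) = q(d) = g, q(p(f)) = q(a) = b, q(p(g)) = q(b) = e.
Hence pq = [f c a d g b e].

f c a d g b e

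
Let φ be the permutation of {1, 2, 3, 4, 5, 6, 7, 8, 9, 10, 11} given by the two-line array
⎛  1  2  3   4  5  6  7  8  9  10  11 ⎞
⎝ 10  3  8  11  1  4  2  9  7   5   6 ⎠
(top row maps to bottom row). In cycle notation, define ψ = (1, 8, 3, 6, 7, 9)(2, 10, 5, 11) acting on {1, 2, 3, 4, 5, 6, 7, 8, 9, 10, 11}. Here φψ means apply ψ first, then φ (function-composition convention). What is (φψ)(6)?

2

(φψ)(6) = φ(ψ(6)). ψ(6) = 7, then φ(7) = 2. So (φψ)(6) = 2.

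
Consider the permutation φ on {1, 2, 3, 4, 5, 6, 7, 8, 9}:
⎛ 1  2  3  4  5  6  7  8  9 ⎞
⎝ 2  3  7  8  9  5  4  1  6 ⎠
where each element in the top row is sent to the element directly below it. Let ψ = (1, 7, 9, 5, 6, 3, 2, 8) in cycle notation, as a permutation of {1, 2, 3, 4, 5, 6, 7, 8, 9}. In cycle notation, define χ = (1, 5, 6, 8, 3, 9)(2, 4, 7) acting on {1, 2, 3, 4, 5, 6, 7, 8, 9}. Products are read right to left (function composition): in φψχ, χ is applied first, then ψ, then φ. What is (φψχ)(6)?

2

Apply the permutations in order: χ(6) = 8, then ψ(8) = 1, then φ(1) = 2. So (φψχ)(6) = 2.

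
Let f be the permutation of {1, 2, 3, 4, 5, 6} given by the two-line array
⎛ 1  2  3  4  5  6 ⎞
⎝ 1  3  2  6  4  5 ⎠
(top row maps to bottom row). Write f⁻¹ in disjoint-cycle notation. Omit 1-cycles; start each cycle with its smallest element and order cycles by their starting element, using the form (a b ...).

The cycle decomposition of f is (2 3)(4 6 5).
The inverse reverses every cycle; in canonical form, f⁻¹ = (2 3)(4 5 6).

(2 3)(4 5 6)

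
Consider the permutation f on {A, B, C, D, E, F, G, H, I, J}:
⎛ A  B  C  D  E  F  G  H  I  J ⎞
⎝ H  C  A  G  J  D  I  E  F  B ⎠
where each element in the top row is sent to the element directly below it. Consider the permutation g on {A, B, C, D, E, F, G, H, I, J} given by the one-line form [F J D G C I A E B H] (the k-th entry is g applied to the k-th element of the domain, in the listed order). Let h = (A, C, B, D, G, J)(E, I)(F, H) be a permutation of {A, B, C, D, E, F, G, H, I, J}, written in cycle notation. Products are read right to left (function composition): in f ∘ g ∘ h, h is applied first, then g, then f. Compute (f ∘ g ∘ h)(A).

G

(f ∘ g ∘ h)(A) = f(g(h(A))). h(A) = C, then g(C) = D, then f(D) = G, so the result is G.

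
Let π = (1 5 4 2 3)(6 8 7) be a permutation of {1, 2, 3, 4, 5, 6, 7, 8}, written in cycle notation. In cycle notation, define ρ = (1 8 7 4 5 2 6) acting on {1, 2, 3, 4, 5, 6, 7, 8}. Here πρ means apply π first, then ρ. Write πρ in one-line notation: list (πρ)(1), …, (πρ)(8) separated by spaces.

For each element, apply π then ρ: 1 → 5 → 2; 2 → 3 → 3; 3 → 1 → 8; 4 → 2 → 6; 5 → 4 → 5; 6 → 8 → 7; 7 → 6 → 1; 8 → 7 → 4.
So πρ in one-line form is 2 3 8 6 5 7 1 4.

2 3 8 6 5 7 1 4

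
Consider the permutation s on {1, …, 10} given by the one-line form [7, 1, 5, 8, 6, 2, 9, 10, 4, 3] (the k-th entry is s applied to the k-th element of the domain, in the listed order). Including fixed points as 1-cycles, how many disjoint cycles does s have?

The cycle decomposition is (1, 7, 9, 4, 8, 10, 3, 5, 6, 2), which has 1 cycle (counting 1-cycles).

1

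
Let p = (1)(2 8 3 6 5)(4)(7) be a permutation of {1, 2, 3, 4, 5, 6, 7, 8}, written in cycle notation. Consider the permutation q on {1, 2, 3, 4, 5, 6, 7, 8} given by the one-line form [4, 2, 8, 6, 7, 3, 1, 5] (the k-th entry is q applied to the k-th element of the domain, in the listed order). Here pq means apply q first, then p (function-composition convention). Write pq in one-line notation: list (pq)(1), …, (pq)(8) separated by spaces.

4 8 3 5 7 6 1 2

(pq)(x) = p(q(x)). Computing each image: p(q(1)) = p(4) = 4, p(q(2)) = p(2) = 8, p(q(3)) = p(8) = 3, p(q(4)) = p(6) = 5, p(q(5)) = p(7) = 7, p(q(6)) = p(3) = 6, p(q(7)) = p(1) = 1, p(q(8)) = p(5) = 2.
Hence pq = [4 8 3 5 7 6 1 2].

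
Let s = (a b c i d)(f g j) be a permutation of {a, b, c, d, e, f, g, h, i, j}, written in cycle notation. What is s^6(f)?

f lies in the 3-cycle (f g j).
Since the cycle has length 3, s^6 acts on it the same as s^0 (6 mod 3 = 0).
So s^6(f) = f.

f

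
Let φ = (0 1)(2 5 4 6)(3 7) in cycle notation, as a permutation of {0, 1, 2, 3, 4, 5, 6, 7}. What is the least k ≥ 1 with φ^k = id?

The disjoint cycles have lengths 4, 2, 2.
The order of φ is the least common multiple of its cycle lengths: lcm(4, 2, 2) = 4.

4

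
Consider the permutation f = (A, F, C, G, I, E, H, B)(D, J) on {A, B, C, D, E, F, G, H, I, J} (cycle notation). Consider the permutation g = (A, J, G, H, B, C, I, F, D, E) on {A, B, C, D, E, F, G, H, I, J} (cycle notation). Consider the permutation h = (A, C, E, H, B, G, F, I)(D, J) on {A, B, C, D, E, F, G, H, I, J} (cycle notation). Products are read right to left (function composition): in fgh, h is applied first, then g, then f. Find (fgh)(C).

(fgh)(C) = f(g(h(C))). h(C) = E, then g(E) = A, then f(A) = F, so the result is F.

F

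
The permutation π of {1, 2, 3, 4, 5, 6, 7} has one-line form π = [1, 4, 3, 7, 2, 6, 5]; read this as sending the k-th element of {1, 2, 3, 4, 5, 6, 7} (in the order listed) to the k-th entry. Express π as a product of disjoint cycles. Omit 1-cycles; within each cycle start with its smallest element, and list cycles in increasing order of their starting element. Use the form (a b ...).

(2 4 7 5)

Iterating π from 2 gives 2 → 4 → 7 → 5 → 2; that is the 4-cycle (2 4 7 5).
Repeating from the next unused element and collecting all non-trivial cycles gives (2 4 7 5).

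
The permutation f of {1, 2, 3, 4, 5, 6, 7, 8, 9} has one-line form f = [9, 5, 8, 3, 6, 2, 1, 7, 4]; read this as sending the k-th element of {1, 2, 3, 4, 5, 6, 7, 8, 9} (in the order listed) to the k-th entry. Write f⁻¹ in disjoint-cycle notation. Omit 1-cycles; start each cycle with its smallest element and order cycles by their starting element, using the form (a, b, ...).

First write f in disjoint cycles: (1, 9, 4, 3, 8, 7)(2, 5, 6).
Reversing each cycle (and rotating so the smallest element leads) gives f⁻¹ = (1, 7, 8, 3, 4, 9)(2, 6, 5).

(1, 7, 8, 3, 4, 9)(2, 6, 5)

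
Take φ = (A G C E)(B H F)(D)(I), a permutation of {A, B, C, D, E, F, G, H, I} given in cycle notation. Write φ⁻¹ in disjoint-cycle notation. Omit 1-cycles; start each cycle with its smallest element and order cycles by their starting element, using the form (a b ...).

(A E C G)(B F H)

The inverse reverses each cycle.
Reversing each cycle of φ and rotating so the smallest element leads gives (A E C G)(B F H).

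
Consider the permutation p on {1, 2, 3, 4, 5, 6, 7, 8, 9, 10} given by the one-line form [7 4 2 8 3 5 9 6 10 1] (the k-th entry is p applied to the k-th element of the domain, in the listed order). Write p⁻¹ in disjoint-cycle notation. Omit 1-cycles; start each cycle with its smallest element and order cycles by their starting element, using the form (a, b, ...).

First write p in disjoint cycles: (1, 7, 9, 10)(2, 4, 8, 6, 5, 3).
The inverse reverses every cycle; in canonical form, p⁻¹ = (1, 10, 9, 7)(2, 3, 5, 6, 8, 4).

(1, 10, 9, 7)(2, 3, 5, 6, 8, 4)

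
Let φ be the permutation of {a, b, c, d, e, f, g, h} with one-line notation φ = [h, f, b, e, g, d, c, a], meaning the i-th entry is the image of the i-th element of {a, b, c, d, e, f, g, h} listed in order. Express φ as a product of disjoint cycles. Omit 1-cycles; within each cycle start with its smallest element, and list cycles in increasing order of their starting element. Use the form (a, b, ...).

Start at a and follow images: a → h → a, giving the cycle (a, h).
Repeating from the next unused element and collecting all non-trivial cycles gives (a, h)(b, f, d, e, g, c).

(a, h)(b, f, d, e, g, c)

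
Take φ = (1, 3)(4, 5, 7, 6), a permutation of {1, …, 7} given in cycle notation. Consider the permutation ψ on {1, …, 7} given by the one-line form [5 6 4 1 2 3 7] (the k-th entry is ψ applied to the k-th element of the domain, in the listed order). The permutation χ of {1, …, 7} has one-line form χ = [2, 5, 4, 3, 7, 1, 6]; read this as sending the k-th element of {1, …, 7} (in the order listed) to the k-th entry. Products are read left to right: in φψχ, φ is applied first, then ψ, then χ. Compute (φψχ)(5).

6

(φψχ)(5) = χ(ψ(φ(5))). φ(5) = 7, then ψ(7) = 7, then χ(7) = 6, so the result is 6.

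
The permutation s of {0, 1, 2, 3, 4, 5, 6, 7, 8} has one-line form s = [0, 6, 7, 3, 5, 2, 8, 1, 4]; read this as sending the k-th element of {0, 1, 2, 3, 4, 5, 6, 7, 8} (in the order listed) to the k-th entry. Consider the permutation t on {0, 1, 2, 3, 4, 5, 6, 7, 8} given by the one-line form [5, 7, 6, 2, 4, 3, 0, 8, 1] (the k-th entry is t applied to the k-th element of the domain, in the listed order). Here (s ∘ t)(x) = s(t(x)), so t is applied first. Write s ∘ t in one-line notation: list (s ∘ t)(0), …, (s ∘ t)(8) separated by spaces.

2 1 8 7 5 3 0 4 6

(s ∘ t)(x) = s(t(x)). Computing each image: s(t(0)) = s(5) = 2, s(t(1)) = s(7) = 1, s(t(2)) = s(6) = 8, s(t(3)) = s(2) = 7, s(t(4)) = s(4) = 5, s(t(5)) = s(3) = 3, s(t(6)) = s(0) = 0, s(t(7)) = s(8) = 4, s(t(8)) = s(1) = 6.
Hence s ∘ t = [2 1 8 7 5 3 0 4 6].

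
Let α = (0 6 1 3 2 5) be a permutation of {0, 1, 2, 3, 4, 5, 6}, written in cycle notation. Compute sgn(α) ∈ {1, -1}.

The cycle lengths are 6, 1.
A cycle of length ℓ contributes ℓ−1 transpositions, so α is a product of 5 transpositions — odd.

-1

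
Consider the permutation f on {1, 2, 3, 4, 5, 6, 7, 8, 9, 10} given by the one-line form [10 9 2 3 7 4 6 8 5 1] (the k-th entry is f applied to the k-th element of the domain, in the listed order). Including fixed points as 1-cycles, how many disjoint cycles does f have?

3

The cycle decomposition is (1 10)(2 9 5 7 6 4 3)(8), which has 3 cycles (counting 1-cycles).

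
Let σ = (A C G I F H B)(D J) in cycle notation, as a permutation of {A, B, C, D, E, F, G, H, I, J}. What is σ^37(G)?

F

G lies in the 7-cycle (A C G I F H B).
On a 7-cycle, σ^7 is the identity, so σ^37 = σ^2 there (37 ≡ 2 mod 7).
Stepping 2 places around the cycle: G → I → F.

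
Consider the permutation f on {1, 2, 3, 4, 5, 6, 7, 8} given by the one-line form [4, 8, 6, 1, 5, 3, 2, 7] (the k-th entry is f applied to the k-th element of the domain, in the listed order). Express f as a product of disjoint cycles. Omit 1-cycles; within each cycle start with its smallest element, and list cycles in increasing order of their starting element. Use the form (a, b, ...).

(1, 4)(2, 8, 7)(3, 6)

From 1: 1 → 4 → 1, closing the cycle (1, 4).
Repeating from the next unused element and collecting all non-trivial cycles gives (1, 4)(2, 8, 7)(3, 6).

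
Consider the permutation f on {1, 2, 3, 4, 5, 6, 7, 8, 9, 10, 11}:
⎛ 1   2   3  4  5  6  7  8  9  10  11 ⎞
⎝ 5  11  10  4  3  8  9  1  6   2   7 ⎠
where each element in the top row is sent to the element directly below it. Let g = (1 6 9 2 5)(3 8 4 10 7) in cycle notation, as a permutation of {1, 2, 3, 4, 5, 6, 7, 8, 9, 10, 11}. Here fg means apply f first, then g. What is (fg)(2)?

First apply f: f(2) = 11, then g(11) = 11. Thus (fg)(2) = 11.

11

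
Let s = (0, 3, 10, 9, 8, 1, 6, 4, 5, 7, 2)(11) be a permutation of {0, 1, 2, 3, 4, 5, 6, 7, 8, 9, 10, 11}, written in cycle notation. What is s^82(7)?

9

7 lies in the 11-cycle (0, 3, 10, 9, 8, 1, 6, 4, 5, 7, 2).
On an 11-cycle, s^11 is the identity, so s^82 = s^5 there (82 ≡ 5 mod 11).
Advancing 5 steps from 7: 7 → 2 → 0 → 3 → 10 → 9.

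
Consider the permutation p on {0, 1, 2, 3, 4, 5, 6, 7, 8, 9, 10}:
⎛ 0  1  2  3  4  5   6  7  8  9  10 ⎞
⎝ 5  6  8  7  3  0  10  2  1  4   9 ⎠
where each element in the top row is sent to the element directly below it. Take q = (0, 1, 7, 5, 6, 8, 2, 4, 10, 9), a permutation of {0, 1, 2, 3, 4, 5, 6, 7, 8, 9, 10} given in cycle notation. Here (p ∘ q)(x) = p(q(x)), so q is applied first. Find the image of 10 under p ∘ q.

4

(p ∘ q)(10) = p(q(10)). q(10) = 9, then p(9) = 4. So (p ∘ q)(10) = 4.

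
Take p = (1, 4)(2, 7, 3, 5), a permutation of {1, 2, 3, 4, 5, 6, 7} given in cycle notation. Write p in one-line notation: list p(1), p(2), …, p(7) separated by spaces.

Reading each image from the cycles: 1↦4, 2↦7, 3↦5, 4↦1, 5↦2, 6↦6, 7↦3.
Listing these in domain order gives 4 7 5 1 2 6 3.

4 7 5 1 2 6 3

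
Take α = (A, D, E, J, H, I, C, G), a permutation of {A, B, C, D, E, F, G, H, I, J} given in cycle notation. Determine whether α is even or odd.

The cycle lengths are 8, 1, 1.
A cycle is odd iff its length is even; α has 1 even-length cycle, so sgn(α) = (−1)^1 and α is odd.

odd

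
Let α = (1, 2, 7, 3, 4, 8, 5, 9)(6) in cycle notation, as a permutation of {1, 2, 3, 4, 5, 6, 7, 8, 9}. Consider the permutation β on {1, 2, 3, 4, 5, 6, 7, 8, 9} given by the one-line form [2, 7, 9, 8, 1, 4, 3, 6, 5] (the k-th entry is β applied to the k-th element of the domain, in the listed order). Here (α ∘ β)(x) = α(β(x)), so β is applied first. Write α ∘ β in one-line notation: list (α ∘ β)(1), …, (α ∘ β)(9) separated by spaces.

7 3 1 5 2 8 4 6 9

(α ∘ β)(x) = α(β(x)). Computing each image: α(β(1)) = α(2) = 7, α(β(2)) = α(7) = 3, α(β(3)) = α(9) = 1, α(β(4)) = α(8) = 5, α(β(5)) = α(1) = 2, α(β(6)) = α(4) = 8, α(β(7)) = α(3) = 4, α(β(8)) = α(6) = 6, α(β(9)) = α(5) = 9.
Hence α ∘ β = [7 3 1 5 2 8 4 6 9].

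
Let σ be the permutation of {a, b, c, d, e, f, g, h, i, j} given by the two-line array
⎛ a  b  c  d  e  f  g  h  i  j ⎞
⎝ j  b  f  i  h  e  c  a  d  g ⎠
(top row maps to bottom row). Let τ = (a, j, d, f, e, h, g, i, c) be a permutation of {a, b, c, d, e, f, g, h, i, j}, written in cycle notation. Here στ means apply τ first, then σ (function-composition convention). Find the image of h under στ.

c

(στ)(h) = σ(τ(h)). τ(h) = g, then σ(g) = c. So (στ)(h) = c.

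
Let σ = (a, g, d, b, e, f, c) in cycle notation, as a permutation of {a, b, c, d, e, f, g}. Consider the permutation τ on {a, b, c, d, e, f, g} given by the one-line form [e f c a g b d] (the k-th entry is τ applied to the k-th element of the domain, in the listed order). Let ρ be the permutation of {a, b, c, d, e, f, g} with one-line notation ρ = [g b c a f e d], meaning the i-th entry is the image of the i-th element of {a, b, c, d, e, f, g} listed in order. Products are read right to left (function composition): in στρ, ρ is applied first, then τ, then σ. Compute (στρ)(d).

Chase d: ρ(d) = a; τ(a) = e; σ(e) = f. Hence (στρ)(d) = f.

f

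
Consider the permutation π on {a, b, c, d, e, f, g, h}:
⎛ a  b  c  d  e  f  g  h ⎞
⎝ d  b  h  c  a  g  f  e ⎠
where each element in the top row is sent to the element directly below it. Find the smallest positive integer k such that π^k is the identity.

Writing π as disjoint cycles, the cycle lengths are 5, 2, 1.
The order is lcm(5, 2) = 10.

10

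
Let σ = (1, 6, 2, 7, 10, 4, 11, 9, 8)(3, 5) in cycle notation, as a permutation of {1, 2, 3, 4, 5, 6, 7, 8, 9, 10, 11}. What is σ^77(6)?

6 lies in the 9-cycle (1, 6, 2, 7, 10, 4, 11, 9, 8).
On a 9-cycle, σ^9 is the identity, so σ^77 = σ^5 there (77 ≡ 5 mod 9).
Advancing 5 steps from 6: 6 → 2 → 7 → 10 → 4 → 11.

11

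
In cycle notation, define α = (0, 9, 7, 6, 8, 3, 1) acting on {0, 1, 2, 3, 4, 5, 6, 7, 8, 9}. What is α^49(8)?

8

8 lies in the 7-cycle (0, 9, 7, 6, 8, 3, 1).
On a 7-cycle, α^7 is the identity, so α^49 = α^0 there (49 ≡ 0 mod 7).
So α^49(8) = 8.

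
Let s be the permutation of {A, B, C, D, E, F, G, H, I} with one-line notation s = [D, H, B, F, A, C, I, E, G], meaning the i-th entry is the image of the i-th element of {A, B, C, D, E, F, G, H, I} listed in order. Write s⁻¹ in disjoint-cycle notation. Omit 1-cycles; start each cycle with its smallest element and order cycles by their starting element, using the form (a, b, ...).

The cycle decomposition of s is (A, D, F, C, B, H, E)(G, I).
The inverse reverses every cycle; in canonical form, s⁻¹ = (A, E, H, B, C, F, D)(G, I).

(A, E, H, B, C, F, D)(G, I)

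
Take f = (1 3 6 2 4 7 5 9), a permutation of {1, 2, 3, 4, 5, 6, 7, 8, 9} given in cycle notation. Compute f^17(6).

2

6 lies in the 8-cycle (1 3 6 2 4 7 5 9).
Since the cycle has length 8, f^17 acts on it the same as f^1 (17 mod 8 = 1).
Advancing 1 step from 6: 6 → 2.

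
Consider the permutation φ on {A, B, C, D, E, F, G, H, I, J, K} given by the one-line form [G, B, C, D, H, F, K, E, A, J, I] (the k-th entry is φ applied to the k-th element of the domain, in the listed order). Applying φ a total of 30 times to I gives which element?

Tracing I → A → … returns to I after 4 steps, so I lies in a 4-cycle (A G K I).
On a 4-cycle, φ^4 is the identity, so φ^30 = φ^2 there (30 ≡ 2 mod 4).
Advancing 2 steps from I: I → A → G.

G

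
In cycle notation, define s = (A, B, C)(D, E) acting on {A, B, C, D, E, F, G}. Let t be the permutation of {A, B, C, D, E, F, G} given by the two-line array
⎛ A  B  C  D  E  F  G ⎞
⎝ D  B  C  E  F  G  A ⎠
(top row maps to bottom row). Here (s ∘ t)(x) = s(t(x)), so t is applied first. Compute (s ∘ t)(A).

t(A) = D, then s(D) = E; composing gives (s ∘ t)(A) = E.

E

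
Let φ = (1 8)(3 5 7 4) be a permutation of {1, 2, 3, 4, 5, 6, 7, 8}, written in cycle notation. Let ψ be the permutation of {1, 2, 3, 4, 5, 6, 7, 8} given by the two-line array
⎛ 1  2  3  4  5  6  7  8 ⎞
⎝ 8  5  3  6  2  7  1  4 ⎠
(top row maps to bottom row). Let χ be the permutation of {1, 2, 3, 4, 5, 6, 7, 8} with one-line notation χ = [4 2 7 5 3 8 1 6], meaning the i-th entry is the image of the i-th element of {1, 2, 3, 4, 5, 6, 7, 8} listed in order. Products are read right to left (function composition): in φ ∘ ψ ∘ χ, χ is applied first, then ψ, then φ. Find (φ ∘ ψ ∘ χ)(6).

3

(φ ∘ ψ ∘ χ)(6) = φ(ψ(χ(6))). χ(6) = 8, then ψ(8) = 4, then φ(4) = 3, so the result is 3.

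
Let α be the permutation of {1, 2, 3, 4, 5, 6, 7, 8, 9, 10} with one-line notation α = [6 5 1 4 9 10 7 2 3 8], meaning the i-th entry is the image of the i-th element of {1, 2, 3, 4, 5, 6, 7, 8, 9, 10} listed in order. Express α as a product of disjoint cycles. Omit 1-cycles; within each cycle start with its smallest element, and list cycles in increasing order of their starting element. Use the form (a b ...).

(1 6 10 8 2 5 9 3)

From 1: 1 → 6 → 10 → 8 → 2 → 5 → 9 → 3 → 1, closing the cycle (1 6 10 8 2 5 9 3).
Repeating from the next unused element and collecting all non-trivial cycles gives (1 6 10 8 2 5 9 3).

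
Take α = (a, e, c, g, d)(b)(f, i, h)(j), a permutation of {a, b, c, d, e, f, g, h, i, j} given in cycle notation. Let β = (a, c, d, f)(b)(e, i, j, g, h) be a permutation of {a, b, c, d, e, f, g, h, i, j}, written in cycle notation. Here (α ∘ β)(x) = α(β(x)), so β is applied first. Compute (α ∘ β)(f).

e

β(f) = a, then α(a) = e; composing gives (α ∘ β)(f) = e.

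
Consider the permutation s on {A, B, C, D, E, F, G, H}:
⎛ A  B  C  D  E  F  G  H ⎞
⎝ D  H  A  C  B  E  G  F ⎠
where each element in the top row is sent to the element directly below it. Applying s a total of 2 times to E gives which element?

H

Tracing E → B → … returns to E after 4 steps, so E lies in a 4-cycle (B H F E).
Stepping 2 places around the cycle: E → B → H.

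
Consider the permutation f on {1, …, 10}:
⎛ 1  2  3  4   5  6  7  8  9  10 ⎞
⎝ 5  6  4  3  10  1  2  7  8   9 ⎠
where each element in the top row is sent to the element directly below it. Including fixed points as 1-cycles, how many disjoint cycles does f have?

The cycle decomposition is (1, 5, 10, 9, 8, 7, 2, 6)(3, 4), which has 2 cycles (counting 1-cycles).

2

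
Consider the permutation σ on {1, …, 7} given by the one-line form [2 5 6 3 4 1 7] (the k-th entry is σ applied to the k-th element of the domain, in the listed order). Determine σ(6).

1

6 is element number 6 of the domain, and entry number 6 of the one-line form is 1, so σ(6) = 1.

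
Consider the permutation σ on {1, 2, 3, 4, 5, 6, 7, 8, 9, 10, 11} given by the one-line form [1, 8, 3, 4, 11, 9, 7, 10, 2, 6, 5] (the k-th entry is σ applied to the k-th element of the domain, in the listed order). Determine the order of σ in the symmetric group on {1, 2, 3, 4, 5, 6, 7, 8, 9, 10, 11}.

The disjoint-cycle form of σ has cycle lengths 5, 2, 1, 1, 1, 1.
Since disjoint cycles commute, ord(σ) = lcm(5, 2) = 10.

10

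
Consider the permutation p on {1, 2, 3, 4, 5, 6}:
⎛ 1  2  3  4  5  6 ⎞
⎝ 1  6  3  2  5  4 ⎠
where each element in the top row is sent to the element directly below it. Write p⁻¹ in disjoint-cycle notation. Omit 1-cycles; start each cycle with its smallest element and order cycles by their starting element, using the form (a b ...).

(2 4 6)

First write p in disjoint cycles: (2 6 4).
Reversing each cycle (and rotating so the smallest element leads) gives p⁻¹ = (2 4 6).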